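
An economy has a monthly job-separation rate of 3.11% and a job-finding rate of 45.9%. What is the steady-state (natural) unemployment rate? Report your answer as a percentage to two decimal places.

At steady state the flows balance: s·E = f·U, so U/(E+U) = s/(s+f).
u* = 3.11 / (3.11 + 45.9) = 3.11 / 49.01 = 6.35%.

Steady-state unemployment rate ≈ 6.35%.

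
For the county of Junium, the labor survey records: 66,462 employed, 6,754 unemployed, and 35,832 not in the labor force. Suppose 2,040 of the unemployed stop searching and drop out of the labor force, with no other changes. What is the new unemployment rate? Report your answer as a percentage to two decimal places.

Initially, labor force = 66,462 + 6,754 = 73,216, so u = 6,754/73,216 = 9.22%.
After the change, unemployed and labor force both fall by 2,040 → E = 66,462, U = 4,714, labor force = 71,176.
New unemployment rate = 4,714 / 71,176 = 6.62%.

New unemployment rate ≈ 6.62%.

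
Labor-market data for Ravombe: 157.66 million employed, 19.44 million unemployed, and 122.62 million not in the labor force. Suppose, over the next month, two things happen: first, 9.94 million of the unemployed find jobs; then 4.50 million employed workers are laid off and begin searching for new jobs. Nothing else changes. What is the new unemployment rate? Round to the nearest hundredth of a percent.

New unemployment rate ≈ 7.91%.

Initially, labor force = 157.66 + 19.44 = 177.10 million, so u = 19.44/177.10 = 10.98%.
After the first change, unemployed falls and employed rises by 9.94; labor force unchanged → E = 167.60, U = 9.50, labor force = 177.10 million.
After the second change, employed falls and unemployed rises by 4.50; labor force unchanged → E = 163.10, U = 14.00, labor force = 177.10 million.
New unemployment rate = 14.00 / 177.10 = 7.91%.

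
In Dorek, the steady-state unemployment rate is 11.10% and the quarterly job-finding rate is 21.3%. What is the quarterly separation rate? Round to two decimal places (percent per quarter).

Separation rate ≈ 2.66% per quarter.

From u* = s/(s+f): s = u·f/(1−u).
s = 0.1110 × 21.3 / (1 − 0.1110) = 2.3643 / 0.8890 ≈ 2.66% per quarter.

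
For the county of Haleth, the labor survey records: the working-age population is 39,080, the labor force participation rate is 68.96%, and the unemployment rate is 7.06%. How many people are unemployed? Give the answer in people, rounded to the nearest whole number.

About 1,903 are unemployed.

Labor force = 0.6896 × 39,080 = 26,950.
Unemployed = 0.0706 × 26,950 ≈ 1,903.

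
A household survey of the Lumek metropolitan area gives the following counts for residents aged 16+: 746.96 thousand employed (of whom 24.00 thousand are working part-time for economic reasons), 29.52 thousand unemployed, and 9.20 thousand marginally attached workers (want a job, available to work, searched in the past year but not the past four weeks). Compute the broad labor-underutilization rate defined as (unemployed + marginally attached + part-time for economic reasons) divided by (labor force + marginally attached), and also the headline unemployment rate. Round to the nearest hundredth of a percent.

Labor force = 746.96 + 29.52 = 776.48 thousand.
Numerator = 29.52 + 9.20 + 24.00 = 62.72 thousand.
Denominator = 776.48 + 9.20 = 785.68 thousand.
Broad rate = 62.72 / 785.68 = 7.98%.
Headline unemployment rate = 29.52 / 776.48 = 3.80%.

Broad underutilization rate ≈ 7.98%; headline unemployment rate ≈ 3.80%.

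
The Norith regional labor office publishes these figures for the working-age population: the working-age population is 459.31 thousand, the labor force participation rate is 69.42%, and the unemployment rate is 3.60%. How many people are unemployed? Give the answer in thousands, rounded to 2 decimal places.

Labor force = 0.6942 × 459.31 = 318.85 thousand.
Unemployed = 0.0360 × 318.85 ≈ 11.48 thousand.

About 11.48 thousand are unemployed.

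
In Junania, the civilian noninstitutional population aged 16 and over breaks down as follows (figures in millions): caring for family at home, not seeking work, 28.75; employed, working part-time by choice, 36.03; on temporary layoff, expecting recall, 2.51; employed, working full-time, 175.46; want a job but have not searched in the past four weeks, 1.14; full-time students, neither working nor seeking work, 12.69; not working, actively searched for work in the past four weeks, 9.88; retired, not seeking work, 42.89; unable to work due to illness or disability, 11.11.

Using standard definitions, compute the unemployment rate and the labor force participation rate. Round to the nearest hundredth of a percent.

Employed = 36.03 + 175.46 = 211.49 million.
Unemployed = 2.51 + 9.88 = 12.39 million (jobless and actively searching, or on temporary layoff).
Labor force = 211.49 + 12.39 = 223.88 million.
Not in labor force = 28.75 + 1.14 + 12.69 + 42.89 + 11.11 = 96.58 million (those not working and not actively searching are outside the labor force — including those who want a job but have given up searching).
Civilian working-age population = 223.88 + 96.58 = 320.46 million.
Unemployment rate = 12.39 / 223.88 = 5.53%.
Labor force participation rate = 223.88 / 320.46 = 69.86%.

Unemployment rate ≈ 5.53%; labor force participation rate ≈ 69.86%.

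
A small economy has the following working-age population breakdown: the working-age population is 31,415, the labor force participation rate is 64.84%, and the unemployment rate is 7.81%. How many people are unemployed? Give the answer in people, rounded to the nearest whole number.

About 1,591 are unemployed.

Labor force = 0.6484 × 31,415 = 20,369.
Unemployed = 0.0781 × 20,369 ≈ 1,591.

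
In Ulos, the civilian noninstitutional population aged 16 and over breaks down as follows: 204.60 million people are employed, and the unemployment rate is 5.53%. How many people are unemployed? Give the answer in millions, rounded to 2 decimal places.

About 11.98 million are unemployed.

Let U be the number unemployed. The labor force is E + U, and U/(E+U) = 0.0553.
So U = 0.0553 × 204.60 / (1 − 0.0553) = 11.3144 / 0.9447 ≈ 11.98 million.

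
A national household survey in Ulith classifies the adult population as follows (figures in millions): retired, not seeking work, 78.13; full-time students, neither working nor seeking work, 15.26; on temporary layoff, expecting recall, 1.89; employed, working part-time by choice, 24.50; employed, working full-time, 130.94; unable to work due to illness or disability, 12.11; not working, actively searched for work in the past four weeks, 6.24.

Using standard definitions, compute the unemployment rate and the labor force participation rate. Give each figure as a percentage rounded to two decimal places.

Employed = 24.50 + 130.94 = 155.44 million.
Unemployed = 1.89 + 6.24 = 8.13 million (jobless and actively searching, or on temporary layoff).
Labor force = 155.44 + 8.13 = 163.57 million.
Not in labor force = 78.13 + 15.26 + 12.11 = 105.50 million (those not working and not actively searching are outside the labor force).
Civilian working-age population = 163.57 + 105.50 = 269.07 million.
Unemployment rate = 8.13 / 163.57 = 4.97%.
Labor force participation rate = 163.57 / 269.07 = 60.79%.

Unemployment rate ≈ 4.97%; labor force participation rate ≈ 60.79%.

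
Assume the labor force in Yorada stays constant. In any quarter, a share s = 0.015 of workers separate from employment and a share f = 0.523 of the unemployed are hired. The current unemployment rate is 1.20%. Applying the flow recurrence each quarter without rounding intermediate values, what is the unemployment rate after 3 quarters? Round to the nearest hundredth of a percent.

With a fixed labor force, u_{t+1} = u_t + s·(1−u_t) − f·u_t = u_t·(1−s−f) + s.
Here 1−s−f = 0.462 and s = 0.015.
u_1 = 0.012000 × 0.462 + 0.015 = 0.020544.
u_2 = 0.020544 × 0.462 + 0.015 = 0.024491.
u_3 = 0.024491 × 0.462 + 0.015 = 0.026315.

Unemployment rate after three quarters ≈ 2.63%.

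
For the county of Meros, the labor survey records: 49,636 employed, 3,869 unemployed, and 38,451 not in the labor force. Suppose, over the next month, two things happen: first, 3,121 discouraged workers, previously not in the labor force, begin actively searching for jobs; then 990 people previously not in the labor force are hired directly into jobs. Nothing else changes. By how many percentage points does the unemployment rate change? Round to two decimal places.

Initially, labor force = 49,636 + 3,869 = 53,505, so u = 3,869/53,505 = 7.23%.
After the first change, unemployed and labor force both rise by 3,121 → E = 49,636, U = 6,990, labor force = 56,626.
After the second change, employed and labor force both rise by 990; unemployed unchanged → E = 50,626, U = 6,990, labor force = 57,616.
New unemployment rate = 6,990 / 57,616 = 12.13%.
Change = 12.13% − 7.23% = +4.90 percentage points.

The unemployment rate changes by +4.90 percentage points.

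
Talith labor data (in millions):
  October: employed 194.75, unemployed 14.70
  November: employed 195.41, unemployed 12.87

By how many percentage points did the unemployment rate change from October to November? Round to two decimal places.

October: labor force = 194.75 + 14.70 = 209.45; u = 14.70/209.45 = 7.02%.
November: labor force = 195.41 + 12.87 = 208.28; u = 12.87/208.28 = 6.18%.
Change = 6.18% − 7.02% = −0.84 pp.

The unemployment rate changed by −0.84 percentage points.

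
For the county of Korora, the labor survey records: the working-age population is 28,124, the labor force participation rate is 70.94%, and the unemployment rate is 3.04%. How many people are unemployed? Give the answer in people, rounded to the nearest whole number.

About 607 are unemployed.

Labor force = 0.7094 × 28,124 = 19,951.
Unemployed = 0.0304 × 19,951 ≈ 607.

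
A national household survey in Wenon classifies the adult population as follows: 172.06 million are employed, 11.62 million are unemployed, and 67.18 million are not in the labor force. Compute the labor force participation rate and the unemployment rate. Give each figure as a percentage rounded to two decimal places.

Labor force = employed + unemployed = 172.06 + 11.62 = 183.68 million.
Working-age population = 183.68 + 67.18 = 250.86 million.
Unemployment rate = 11.62 / 183.68 = 6.33%.
Labor force participation rate = 183.68 / 250.86 = 73.22%.

Labor force participation rate ≈ 73.22%; unemployment rate ≈ 6.33%.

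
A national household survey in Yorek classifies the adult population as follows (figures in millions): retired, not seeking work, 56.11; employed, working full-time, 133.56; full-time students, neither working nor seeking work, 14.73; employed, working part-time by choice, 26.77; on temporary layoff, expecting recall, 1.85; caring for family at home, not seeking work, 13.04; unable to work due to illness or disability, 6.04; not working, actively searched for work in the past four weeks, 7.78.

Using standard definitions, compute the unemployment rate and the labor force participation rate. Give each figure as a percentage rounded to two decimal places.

Employed = 133.56 + 26.77 = 160.33 million.
Unemployed = 1.85 + 7.78 = 9.63 million (jobless and actively searching, or on temporary layoff).
Labor force = 160.33 + 9.63 = 169.96 million.
Not in labor force = 56.11 + 14.73 + 13.04 + 6.04 = 89.92 million (those not working and not actively searching are outside the labor force).
Civilian working-age population = 169.96 + 89.92 = 259.88 million.
Unemployment rate = 9.63 / 169.96 = 5.67%.
Labor force participation rate = 169.96 / 259.88 = 65.40%.

Unemployment rate ≈ 5.67%; labor force participation rate ≈ 65.40%.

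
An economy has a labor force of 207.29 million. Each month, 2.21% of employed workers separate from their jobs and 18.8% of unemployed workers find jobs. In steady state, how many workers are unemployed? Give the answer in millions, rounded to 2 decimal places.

Steady-state unemployment rate u* = s/(s+f) = 2.21/(2.21+18.8) = 0.105188.
Unemployed = u* × labor force = 0.105188 × 207.29 ≈ 21.80 million.

About 21.80 million are unemployed in steady state.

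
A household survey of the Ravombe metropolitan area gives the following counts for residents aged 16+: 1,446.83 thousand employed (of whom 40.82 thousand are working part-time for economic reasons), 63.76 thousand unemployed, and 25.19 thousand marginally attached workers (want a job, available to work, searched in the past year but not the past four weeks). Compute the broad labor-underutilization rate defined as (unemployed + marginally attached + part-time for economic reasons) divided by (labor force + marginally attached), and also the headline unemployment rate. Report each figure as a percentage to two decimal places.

Labor force = 1,446.83 + 63.76 = 1,510.59 thousand.
Numerator = 63.76 + 25.19 + 40.82 = 129.77 thousand.
Denominator = 1,510.59 + 25.19 = 1,535.78 thousand.
Broad rate = 129.77 / 1,535.78 = 8.45%.
Headline unemployment rate = 63.76 / 1,510.59 = 4.22%.

Broad underutilization rate ≈ 8.45%; headline unemployment rate ≈ 4.22%.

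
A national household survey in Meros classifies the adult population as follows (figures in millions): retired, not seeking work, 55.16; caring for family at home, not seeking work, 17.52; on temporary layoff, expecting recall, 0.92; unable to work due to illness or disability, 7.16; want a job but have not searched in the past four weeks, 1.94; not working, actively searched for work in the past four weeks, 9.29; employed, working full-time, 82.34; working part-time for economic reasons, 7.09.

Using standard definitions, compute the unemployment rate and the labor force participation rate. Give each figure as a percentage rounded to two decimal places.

Employed = 82.34 + 7.09 = 89.43 million (anyone who worked, including part-time for economic reasons, counts as employed).
Unemployed = 0.92 + 9.29 = 10.21 million (jobless and actively searching, or on temporary layoff).
Labor force = 89.43 + 10.21 = 99.64 million.
Not in labor force = 55.16 + 17.52 + 7.16 + 1.94 = 81.78 million (those not working and not actively searching are outside the labor force — including those who want a job but have given up searching).
Civilian working-age population = 99.64 + 81.78 = 181.42 million.
Unemployment rate = 10.21 / 99.64 = 10.25%.
Labor force participation rate = 99.64 / 181.42 = 54.92%.

Unemployment rate ≈ 10.25%; labor force participation rate ≈ 54.92%.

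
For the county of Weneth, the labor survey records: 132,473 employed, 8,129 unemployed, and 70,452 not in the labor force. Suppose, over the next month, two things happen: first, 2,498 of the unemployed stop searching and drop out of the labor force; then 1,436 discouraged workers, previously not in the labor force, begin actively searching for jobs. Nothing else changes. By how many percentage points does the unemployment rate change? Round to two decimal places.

The unemployment rate changes by −0.72 percentage points.

Initially, labor force = 132,473 + 8,129 = 140,602, so u = 8,129/140,602 = 5.78%.
After the first change, unemployed and labor force both fall by 2,498 → E = 132,473, U = 5,631, labor force = 138,104.
After the second change, unemployed and labor force both rise by 1,436 → E = 132,473, U = 7,067, labor force = 139,540.
New unemployment rate = 7,067 / 139,540 = 5.06%.
Change = 5.06% − 5.78% = −0.72 percentage points.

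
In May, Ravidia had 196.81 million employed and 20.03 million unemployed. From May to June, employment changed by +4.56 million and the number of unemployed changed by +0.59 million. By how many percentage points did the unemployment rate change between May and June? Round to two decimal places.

The unemployment rate changed by +0.05 percentage points.

May: labor force = 196.81 + 20.03 = 216.84; u = 20.03/216.84 = 9.24%.
June: labor force = 201.37 + 20.62 = 221.99; u = 20.62/221.99 = 9.29%.
Change = 9.29% − 9.24% = +0.05 pp.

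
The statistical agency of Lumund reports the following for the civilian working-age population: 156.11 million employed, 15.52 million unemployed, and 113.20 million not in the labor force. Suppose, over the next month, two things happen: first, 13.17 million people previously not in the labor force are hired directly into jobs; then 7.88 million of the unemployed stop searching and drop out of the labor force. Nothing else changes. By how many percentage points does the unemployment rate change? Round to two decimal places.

Initially, labor force = 156.11 + 15.52 = 171.63 million, so u = 15.52/171.63 = 9.04%.
After the first change, employed and labor force both rise by 13.17; unemployed unchanged → E = 169.28, U = 15.52, labor force = 184.80 million.
After the second change, unemployed and labor force both fall by 7.88 → E = 169.28, U = 7.64, labor force = 176.92 million.
New unemployment rate = 7.64 / 176.92 = 4.32%.
Change = 4.32% − 9.04% = −4.72 percentage points.

The unemployment rate changes by −4.72 percentage points.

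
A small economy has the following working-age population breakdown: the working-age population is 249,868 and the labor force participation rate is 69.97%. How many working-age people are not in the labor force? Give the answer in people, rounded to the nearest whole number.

Share not in the labor force = 1 − 0.6997 = 0.3003.
Not in labor force = 0.3003 × 249,868 ≈ 75,035.

About 75,035 are not in the labor force.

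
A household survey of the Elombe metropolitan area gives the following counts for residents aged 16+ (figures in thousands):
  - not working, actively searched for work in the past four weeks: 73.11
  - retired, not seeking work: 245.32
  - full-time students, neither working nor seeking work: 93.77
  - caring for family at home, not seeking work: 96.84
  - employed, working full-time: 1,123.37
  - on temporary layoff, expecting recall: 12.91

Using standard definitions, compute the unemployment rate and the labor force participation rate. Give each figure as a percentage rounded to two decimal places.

Employed = 1,123.37 thousand.
Unemployed = 73.11 + 12.91 = 86.02 thousand (jobless and actively searching, or on temporary layoff).
Labor force = 1,123.37 + 86.02 = 1,209.39 thousand.
Not in labor force = 245.32 + 93.77 + 96.84 = 435.93 thousand (those not working and not actively searching are outside the labor force).
Civilian working-age population = 1,209.39 + 435.93 = 1,645.32 thousand.
Unemployment rate = 86.02 / 1,209.39 = 7.11%.
Labor force participation rate = 1,209.39 / 1,645.32 = 73.50%.

Unemployment rate ≈ 7.11%; labor force participation rate ≈ 73.50%.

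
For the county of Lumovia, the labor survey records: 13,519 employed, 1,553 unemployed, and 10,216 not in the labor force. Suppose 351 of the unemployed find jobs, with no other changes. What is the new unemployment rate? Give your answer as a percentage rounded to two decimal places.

New unemployment rate ≈ 7.98%.

Initially, labor force = 13,519 + 1,553 = 15,072, so u = 1,553/15,072 = 10.30%.
After the change, unemployed falls and employed rises by 351; labor force unchanged → E = 13,870, U = 1,202, labor force = 15,072.
New unemployment rate = 1,202 / 15,072 = 7.98%.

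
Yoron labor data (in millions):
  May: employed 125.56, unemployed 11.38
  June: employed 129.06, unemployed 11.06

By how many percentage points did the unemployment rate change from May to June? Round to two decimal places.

May: labor force = 125.56 + 11.38 = 136.94; u = 11.38/136.94 = 8.31%.
June: labor force = 129.06 + 11.06 = 140.12; u = 11.06/140.12 = 7.89%.
Change = 7.89% − 8.31% = −0.42 pp.

The unemployment rate changed by −0.42 percentage points.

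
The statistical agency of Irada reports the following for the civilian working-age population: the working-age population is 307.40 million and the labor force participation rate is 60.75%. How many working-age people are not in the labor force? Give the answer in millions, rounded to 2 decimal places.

About 120.65 million are not in the labor force.

Share not in the labor force = 1 − 0.6075 = 0.3925.
Not in labor force = 0.3925 × 307.40 ≈ 120.65 million.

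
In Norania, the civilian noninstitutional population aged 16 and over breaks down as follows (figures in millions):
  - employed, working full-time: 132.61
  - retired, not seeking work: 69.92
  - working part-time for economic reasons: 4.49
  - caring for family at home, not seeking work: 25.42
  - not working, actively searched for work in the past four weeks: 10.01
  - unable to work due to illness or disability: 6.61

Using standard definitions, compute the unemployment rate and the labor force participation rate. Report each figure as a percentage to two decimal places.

Employed = 132.61 + 4.49 = 137.10 million (anyone who worked, including part-time for economic reasons, counts as employed).
Unemployed = 10.01 million.
Labor force = 137.10 + 10.01 = 147.11 million.
Not in labor force = 69.92 + 25.42 + 6.61 = 101.95 million (those not working and not actively searching are outside the labor force).
Civilian working-age population = 147.11 + 101.95 = 249.06 million.
Unemployment rate = 10.01 / 147.11 = 6.80%.
Labor force participation rate = 147.11 / 249.06 = 59.07%.

Unemployment rate ≈ 6.80%; labor force participation rate ≈ 59.07%.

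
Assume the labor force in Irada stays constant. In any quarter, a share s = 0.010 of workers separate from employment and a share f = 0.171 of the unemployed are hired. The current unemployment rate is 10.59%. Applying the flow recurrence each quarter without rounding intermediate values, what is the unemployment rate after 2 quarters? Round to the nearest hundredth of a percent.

Unemployment rate after two quarters ≈ 8.92%.

With a fixed labor force, u_{t+1} = u_t + s·(1−u_t) − f·u_t = u_t·(1−s−f) + s.
Here 1−s−f = 0.819 and s = 0.010.
u_1 = 0.105900 × 0.819 + 0.010 = 0.096732.
u_2 = 0.096732 × 0.819 + 0.010 = 0.089224.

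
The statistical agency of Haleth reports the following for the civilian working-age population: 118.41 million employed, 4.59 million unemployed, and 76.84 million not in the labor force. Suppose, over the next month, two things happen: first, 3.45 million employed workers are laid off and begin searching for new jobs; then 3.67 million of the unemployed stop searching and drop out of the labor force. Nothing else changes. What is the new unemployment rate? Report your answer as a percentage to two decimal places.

New unemployment rate ≈ 3.66%.

Initially, labor force = 118.41 + 4.59 = 123.00 million, so u = 4.59/123.00 = 3.73%.
After the first change, employed falls and unemployed rises by 3.45; labor force unchanged → E = 114.96, U = 8.04, labor force = 123.00 million.
After the second change, unemployed and labor force both fall by 3.67 → E = 114.96, U = 4.37, labor force = 119.33 million.
New unemployment rate = 4.37 / 119.33 = 3.66%.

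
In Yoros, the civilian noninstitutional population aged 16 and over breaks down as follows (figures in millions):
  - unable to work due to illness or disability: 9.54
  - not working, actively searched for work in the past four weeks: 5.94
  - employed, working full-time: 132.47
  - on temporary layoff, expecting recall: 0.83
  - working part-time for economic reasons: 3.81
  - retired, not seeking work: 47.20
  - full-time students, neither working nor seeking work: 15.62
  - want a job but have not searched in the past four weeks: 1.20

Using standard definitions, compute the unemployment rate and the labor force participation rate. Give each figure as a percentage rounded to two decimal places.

Employed = 132.47 + 3.81 = 136.28 million (anyone who worked, including part-time for economic reasons, counts as employed).
Unemployed = 5.94 + 0.83 = 6.77 million (jobless and actively searching, or on temporary layoff).
Labor force = 136.28 + 6.77 = 143.05 million.
Not in labor force = 9.54 + 47.20 + 15.62 + 1.20 = 73.56 million (those not working and not actively searching are outside the labor force — including those who want a job but have given up searching).
Civilian working-age population = 143.05 + 73.56 = 216.61 million.
Unemployment rate = 6.77 / 143.05 = 4.73%.
Labor force participation rate = 143.05 / 216.61 = 66.04%.

Unemployment rate ≈ 4.73%; labor force participation rate ≈ 66.04%.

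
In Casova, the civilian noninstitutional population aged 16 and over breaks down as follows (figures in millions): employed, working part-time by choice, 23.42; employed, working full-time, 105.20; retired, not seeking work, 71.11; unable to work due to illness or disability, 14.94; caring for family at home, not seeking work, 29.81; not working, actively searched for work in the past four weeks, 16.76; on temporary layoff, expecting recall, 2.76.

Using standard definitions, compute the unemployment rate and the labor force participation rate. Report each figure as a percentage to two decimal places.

Employed = 23.42 + 105.20 = 128.62 million.
Unemployed = 16.76 + 2.76 = 19.52 million (jobless and actively searching, or on temporary layoff).
Labor force = 128.62 + 19.52 = 148.14 million.
Not in labor force = 71.11 + 14.94 + 29.81 = 115.86 million (those not working and not actively searching are outside the labor force).
Civilian working-age population = 148.14 + 115.86 = 264.00 million.
Unemployment rate = 19.52 / 148.14 = 13.18%.
Labor force participation rate = 148.14 / 264.00 = 56.11%.

Unemployment rate ≈ 13.18%; labor force participation rate ≈ 56.11%.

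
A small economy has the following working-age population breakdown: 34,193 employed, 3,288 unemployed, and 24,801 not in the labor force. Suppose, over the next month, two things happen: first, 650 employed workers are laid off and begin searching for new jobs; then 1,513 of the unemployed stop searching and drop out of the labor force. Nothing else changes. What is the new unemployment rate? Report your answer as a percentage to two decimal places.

New unemployment rate ≈ 6.74%.

Initially, labor force = 34,193 + 3,288 = 37,481, so u = 3,288/37,481 = 8.77%.
After the first change, employed falls and unemployed rises by 650; labor force unchanged → E = 33,543, U = 3,938, labor force = 37,481.
After the second change, unemployed and labor force both fall by 1,513 → E = 33,543, U = 2,425, labor force = 35,968.
New unemployment rate = 2,425 / 35,968 = 6.74%.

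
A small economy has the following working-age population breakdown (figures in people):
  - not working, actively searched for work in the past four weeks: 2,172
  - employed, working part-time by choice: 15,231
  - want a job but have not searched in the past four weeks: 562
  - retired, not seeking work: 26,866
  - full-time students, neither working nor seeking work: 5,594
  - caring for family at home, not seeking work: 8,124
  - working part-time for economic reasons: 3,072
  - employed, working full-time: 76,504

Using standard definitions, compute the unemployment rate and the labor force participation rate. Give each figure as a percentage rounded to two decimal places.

Unemployment rate ≈ 2.24%; labor force participation rate ≈ 70.21%.

Employed = 15,231 + 3,072 + 76,504 = 94,807 (anyone who worked, including part-time for economic reasons, counts as employed).
Unemployed = 2,172.
Labor force = 94,807 + 2,172 = 96,979.
Not in labor force = 562 + 26,866 + 5,594 + 8,124 = 41,146 (those not working and not actively searching are outside the labor force — including those who want a job but have given up searching).
Civilian working-age population = 96,979 + 41,146 = 138,125.
Unemployment rate = 2,172 / 96,979 = 2.24%.
Labor force participation rate = 96,979 / 138,125 = 70.21%.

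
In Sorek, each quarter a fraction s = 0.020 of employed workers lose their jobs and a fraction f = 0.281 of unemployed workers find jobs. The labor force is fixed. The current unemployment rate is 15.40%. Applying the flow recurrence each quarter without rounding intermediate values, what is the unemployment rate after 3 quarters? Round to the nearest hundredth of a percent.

Unemployment rate after three quarters ≈ 9.63%.

With a fixed labor force, u_{t+1} = u_t + s·(1−u_t) − f·u_t = u_t·(1−s−f) + s.
Here 1−s−f = 0.699 and s = 0.020.
u_1 = 0.154000 × 0.699 + 0.020 = 0.127646.
u_2 = 0.127646 × 0.699 + 0.020 = 0.109225.
u_3 = 0.109225 × 0.699 + 0.020 = 0.096348.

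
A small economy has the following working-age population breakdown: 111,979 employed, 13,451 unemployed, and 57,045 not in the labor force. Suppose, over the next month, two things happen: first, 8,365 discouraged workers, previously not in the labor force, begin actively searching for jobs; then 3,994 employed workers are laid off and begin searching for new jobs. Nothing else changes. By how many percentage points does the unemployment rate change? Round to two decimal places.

Initially, labor force = 111,979 + 13,451 = 125,430, so u = 13,451/125,430 = 10.72%.
After the first change, unemployed and labor force both rise by 8,365 → E = 111,979, U = 21,816, labor force = 133,795.
After the second change, employed falls and unemployed rises by 3,994; labor force unchanged → E = 107,985, U = 25,810, labor force = 133,795.
New unemployment rate = 25,810 / 133,795 = 19.29%.
Change = 19.29% − 10.72% = +8.57 percentage points.

The unemployment rate changes by +8.57 percentage points.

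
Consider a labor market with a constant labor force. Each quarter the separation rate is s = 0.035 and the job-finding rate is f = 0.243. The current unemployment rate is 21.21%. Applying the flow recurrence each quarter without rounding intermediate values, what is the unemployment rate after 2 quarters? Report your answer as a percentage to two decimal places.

Unemployment rate after two quarters ≈ 17.08%.

With a fixed labor force, u_{t+1} = u_t + s·(1−u_t) − f·u_t = u_t·(1−s−f) + s.
Here 1−s−f = 0.722 and s = 0.035.
u_1 = 0.212100 × 0.722 + 0.035 = 0.188136.
u_2 = 0.188136 × 0.722 + 0.035 = 0.170834.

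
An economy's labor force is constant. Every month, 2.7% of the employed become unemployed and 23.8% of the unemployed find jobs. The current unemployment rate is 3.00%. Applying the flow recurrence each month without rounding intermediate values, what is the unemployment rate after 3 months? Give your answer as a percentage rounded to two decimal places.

Unemployment rate after three months ≈ 7.33%.

With a fixed labor force, u_{t+1} = u_t + s·(1−u_t) − f·u_t = u_t·(1−s−f) + s.
Here 1−s−f = 0.735 and s = 0.027.
u_1 = 0.030000 × 0.735 + 0.027 = 0.049050.
u_2 = 0.049050 × 0.735 + 0.027 = 0.063052.
u_3 = 0.063052 × 0.735 + 0.027 = 0.073343.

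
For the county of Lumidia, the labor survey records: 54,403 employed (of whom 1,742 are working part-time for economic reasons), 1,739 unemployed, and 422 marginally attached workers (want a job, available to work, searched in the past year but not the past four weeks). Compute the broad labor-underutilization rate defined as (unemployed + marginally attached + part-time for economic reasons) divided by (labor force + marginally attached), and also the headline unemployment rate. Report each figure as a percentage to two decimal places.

Broad underutilization rate ≈ 6.90%; headline unemployment rate ≈ 3.10%.

Labor force = 54,403 + 1,739 = 56,142.
Numerator = 1,739 + 422 + 1,742 = 3,903.
Denominator = 56,142 + 422 = 56,564.
Broad rate = 3,903 / 56,564 = 6.90%.
Headline unemployment rate = 1,739 / 56,142 = 3.10%.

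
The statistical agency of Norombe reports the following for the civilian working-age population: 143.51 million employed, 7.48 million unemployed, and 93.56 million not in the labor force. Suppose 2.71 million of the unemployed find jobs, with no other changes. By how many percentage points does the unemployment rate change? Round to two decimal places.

The unemployment rate changes by −1.79 percentage points.

Initially, labor force = 143.51 + 7.48 = 150.99 million, so u = 7.48/150.99 = 4.95%.
After the change, unemployed falls and employed rises by 2.71; labor force unchanged → E = 146.22, U = 4.77, labor force = 150.99 million.
New unemployment rate = 4.77 / 150.99 = 3.16%.
Change = 3.16% − 4.95% = −1.79 percentage points.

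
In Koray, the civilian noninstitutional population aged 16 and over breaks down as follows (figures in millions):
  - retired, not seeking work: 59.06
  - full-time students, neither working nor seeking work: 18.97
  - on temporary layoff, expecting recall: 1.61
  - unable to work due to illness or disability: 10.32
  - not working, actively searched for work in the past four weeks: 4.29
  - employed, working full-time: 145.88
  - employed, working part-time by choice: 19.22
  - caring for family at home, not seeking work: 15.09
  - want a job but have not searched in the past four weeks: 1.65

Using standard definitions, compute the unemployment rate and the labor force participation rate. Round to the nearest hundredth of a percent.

Unemployment rate ≈ 3.45%; labor force participation rate ≈ 61.94%.

Employed = 145.88 + 19.22 = 165.10 million.
Unemployed = 1.61 + 4.29 = 5.90 million (jobless and actively searching, or on temporary layoff).
Labor force = 165.10 + 5.90 = 171.00 million.
Not in labor force = 59.06 + 18.97 + 10.32 + 15.09 + 1.65 = 105.09 million (those not working and not actively searching are outside the labor force — including those who want a job but have given up searching).
Civilian working-age population = 171.00 + 105.09 = 276.09 million.
Unemployment rate = 5.90 / 171.00 = 3.45%.
Labor force participation rate = 171.00 / 276.09 = 61.94%.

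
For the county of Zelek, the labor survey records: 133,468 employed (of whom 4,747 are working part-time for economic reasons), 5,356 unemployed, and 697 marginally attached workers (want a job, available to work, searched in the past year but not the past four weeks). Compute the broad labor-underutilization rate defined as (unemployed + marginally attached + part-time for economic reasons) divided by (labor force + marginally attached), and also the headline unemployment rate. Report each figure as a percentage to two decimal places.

Broad underutilization rate ≈ 7.74%; headline unemployment rate ≈ 3.86%.

Labor force = 133,468 + 5,356 = 138,824.
Numerator = 5,356 + 697 + 4,747 = 10,800.
Denominator = 138,824 + 697 = 139,521.
Broad rate = 10,800 / 139,521 = 7.74%.
Headline unemployment rate = 5,356 / 138,824 = 3.86%.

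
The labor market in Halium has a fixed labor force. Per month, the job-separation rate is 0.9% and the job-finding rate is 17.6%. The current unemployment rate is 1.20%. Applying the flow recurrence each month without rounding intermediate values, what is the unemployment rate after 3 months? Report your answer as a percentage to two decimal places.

With a fixed labor force, u_{t+1} = u_t + s·(1−u_t) − f·u_t = u_t·(1−s−f) + s.
Here 1−s−f = 0.815 and s = 0.009.
u_1 = 0.012000 × 0.815 + 0.009 = 0.018780.
u_2 = 0.018780 × 0.815 + 0.009 = 0.024306.
u_3 = 0.024306 × 0.815 + 0.009 = 0.028809.

Unemployment rate after three months ≈ 2.88%.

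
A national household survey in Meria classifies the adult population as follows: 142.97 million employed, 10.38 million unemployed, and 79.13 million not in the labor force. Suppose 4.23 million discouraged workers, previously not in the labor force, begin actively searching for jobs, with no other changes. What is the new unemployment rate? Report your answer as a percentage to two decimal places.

New unemployment rate ≈ 9.27%.

Initially, labor force = 142.97 + 10.38 = 153.35 million, so u = 10.38/153.35 = 6.77%.
After the change, unemployed and labor force both rise by 4.23 → E = 142.97, U = 14.61, labor force = 157.58 million.
New unemployment rate = 14.61 / 157.58 = 9.27%.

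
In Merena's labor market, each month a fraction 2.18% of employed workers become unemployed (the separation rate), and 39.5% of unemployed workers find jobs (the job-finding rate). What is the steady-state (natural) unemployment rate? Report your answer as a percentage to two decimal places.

Steady-state unemployment rate ≈ 5.23%.

At steady state the flows balance: s·E = f·U, so U/(E+U) = s/(s+f).
u* = 2.18 / (2.18 + 39.5) = 2.18 / 41.68 = 5.23%.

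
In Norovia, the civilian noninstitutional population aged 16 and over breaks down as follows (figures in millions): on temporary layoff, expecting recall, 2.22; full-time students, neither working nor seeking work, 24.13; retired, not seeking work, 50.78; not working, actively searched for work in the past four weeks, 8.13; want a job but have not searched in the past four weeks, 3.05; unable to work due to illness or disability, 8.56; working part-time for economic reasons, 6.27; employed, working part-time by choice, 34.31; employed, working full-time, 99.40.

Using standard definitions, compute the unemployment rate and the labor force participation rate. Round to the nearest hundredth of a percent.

Employed = 6.27 + 34.31 + 99.40 = 139.98 million (anyone who worked, including part-time for economic reasons, counts as employed).
Unemployed = 2.22 + 8.13 = 10.35 million (jobless and actively searching, or on temporary layoff).
Labor force = 139.98 + 10.35 = 150.33 million.
Not in labor force = 24.13 + 50.78 + 3.05 + 8.56 = 86.52 million (those not working and not actively searching are outside the labor force — including those who want a job but have given up searching).
Civilian working-age population = 150.33 + 86.52 = 236.85 million.
Unemployment rate = 10.35 / 150.33 = 6.88%.
Labor force participation rate = 150.33 / 236.85 = 63.47%.

Unemployment rate ≈ 6.88%; labor force participation rate ≈ 63.47%.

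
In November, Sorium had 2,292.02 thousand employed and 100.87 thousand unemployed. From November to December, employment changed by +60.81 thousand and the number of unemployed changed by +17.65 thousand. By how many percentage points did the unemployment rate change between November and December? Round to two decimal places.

November: labor force = 2,292.02 + 100.87 = 2,392.89; u = 100.87/2,392.89 = 4.22%.
December: labor force = 2,352.83 + 118.52 = 2,471.35; u = 118.52/2,471.35 = 4.80%.
Change = 4.80% − 4.22% = +0.58 pp.

The unemployment rate changed by +0.58 percentage points.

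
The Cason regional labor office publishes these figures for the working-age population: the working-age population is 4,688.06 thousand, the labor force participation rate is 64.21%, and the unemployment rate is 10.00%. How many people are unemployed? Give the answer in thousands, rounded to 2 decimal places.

Labor force = 0.6421 × 4,688.06 = 3,010.20 thousand.
Unemployed = 0.1000 × 3,010.20 ≈ 301.02 thousand.

About 301.02 thousand are unemployed.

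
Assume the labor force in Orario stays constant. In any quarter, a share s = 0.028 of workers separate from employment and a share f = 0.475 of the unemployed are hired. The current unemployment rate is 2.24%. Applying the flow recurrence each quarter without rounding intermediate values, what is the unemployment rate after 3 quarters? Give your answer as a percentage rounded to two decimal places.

Unemployment rate after three quarters ≈ 5.16%.

With a fixed labor force, u_{t+1} = u_t + s·(1−u_t) − f·u_t = u_t·(1−s−f) + s.
Here 1−s−f = 0.497 and s = 0.028.
u_1 = 0.022400 × 0.497 + 0.028 = 0.039133.
u_2 = 0.039133 × 0.497 + 0.028 = 0.047449.
u_3 = 0.047449 × 0.497 + 0.028 = 0.051582.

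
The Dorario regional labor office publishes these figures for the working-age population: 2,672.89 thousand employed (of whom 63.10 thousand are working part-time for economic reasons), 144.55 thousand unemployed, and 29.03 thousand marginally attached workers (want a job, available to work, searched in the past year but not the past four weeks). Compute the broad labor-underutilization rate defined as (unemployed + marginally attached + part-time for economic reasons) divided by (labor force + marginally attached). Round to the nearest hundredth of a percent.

Broad underutilization rate ≈ 8.31%.

Labor force = 2,672.89 + 144.55 = 2,817.44 thousand.
Numerator = 144.55 + 29.03 + 63.10 = 236.68 thousand.
Denominator = 2,817.44 + 29.03 = 2,846.47 thousand.
Broad rate = 236.68 / 2,846.47 = 8.31%.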